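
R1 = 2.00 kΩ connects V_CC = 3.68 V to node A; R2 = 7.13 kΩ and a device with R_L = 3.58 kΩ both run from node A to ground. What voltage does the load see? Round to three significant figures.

V_out ≈ 2.00 V

The load sits in parallel with R2, giving an effective lower resistance R2' = R2·R_L/(R2+R_L) = 2.383 kΩ.
Voltage divider with the loaded lower leg: V_out = 3.68 × 2.383/(2.00 + 2.383) = 3.68 × 0.5437 = 2.001 V.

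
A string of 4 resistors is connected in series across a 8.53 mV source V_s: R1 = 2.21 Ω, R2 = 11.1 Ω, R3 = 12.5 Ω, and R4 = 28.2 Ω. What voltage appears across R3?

V ≈ 1.97 mV

Total series resistance ΣR = 2.21 + 11.1 + 12.5 + 28.2 = 54.01 Ω.
V = V_s · R/ΣR = 8.53 × 0.2314 = 1.974 mV.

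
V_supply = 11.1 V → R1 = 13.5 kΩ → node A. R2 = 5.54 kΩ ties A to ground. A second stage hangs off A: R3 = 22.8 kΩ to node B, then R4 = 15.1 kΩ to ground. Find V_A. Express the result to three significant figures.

Looking into the second stage from A: R3 + R4 = 37.90 kΩ appears in parallel with R2.
R2 ‖ (R3+R4) = 4.833 kΩ.
So V_A = 11.1 × 0.2636 = 2.926 V.

V_A ≈ 2.93 V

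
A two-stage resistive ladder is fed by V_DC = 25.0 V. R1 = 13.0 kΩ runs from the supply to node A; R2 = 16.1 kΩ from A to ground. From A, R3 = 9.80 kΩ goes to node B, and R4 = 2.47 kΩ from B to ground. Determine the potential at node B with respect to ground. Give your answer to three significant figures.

V_B ≈ 1.76 V

Looking into the second stage from A: R3 + R4 = 12.27 kΩ appears in parallel with R2.
R2 ‖ (R3+R4) = 6.963 kΩ.
So V_A = 25.0 × 0.3488 = 8.720 V.
Then the unloaded second divider: V_B = V_A × R4/(R3+R4) = 8.720 × 0.2013 = 1.755 V.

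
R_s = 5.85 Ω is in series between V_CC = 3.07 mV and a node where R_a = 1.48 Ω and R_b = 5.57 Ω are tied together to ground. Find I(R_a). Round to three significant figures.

Combine the parallel branches: R_p = (1/1.48 + 1/5.57)⁻¹ = 1.169 Ω.
V_A by voltage divider: V_A = 3.07 × 1.169/(5.85 + 1.169) = 0.5114 mV.
I(R_a) = V_A / R_a = 0.5114/1.48 = 0.3455 mA.
(Check via current divider: I_total = 0.4374 mA; share G_k/ΣG = 0.7901 → same result.)

I ≈ 0.346 mA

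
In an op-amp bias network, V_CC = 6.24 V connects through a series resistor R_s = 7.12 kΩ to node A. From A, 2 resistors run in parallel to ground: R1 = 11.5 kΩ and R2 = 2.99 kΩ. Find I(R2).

Combine the parallel branches: R_p = (1/11.5 + 1/2.99)⁻¹ = 2.373 kΩ.
V_A by voltage divider: V_A = 6.24 × 2.373/(7.12 + 2.373) = 1.560 V.
I(R2) = V_A / R2 = 1.560/2.99 = 0.5217 mA.

I ≈ 0.522 mA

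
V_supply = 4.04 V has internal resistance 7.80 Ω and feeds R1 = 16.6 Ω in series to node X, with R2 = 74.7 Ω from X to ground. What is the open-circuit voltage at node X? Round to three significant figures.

V_th ≈ 3.05 V

R1' = 7.80 + 16.6 = 24.40 Ω (source resistance + R1).
Open-circuit (no load on X): V_th = V_supply · R2/(R1' + R2) = 4.04 × 74.7/(24.40 + 74.7) = 3.045 V.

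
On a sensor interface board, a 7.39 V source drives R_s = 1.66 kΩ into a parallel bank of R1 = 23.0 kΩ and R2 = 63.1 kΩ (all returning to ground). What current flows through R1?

I ≈ 0.292 mA

Combine the parallel branches: R_p = (1/23.0 + 1/63.1)⁻¹ = 16.86 kΩ.
V_A by voltage divider: V_A = 7.39 × 16.86/(1.66 + 16.86) = 6.727 V.
Branch current I = V_A/R1 = 6.727/23.0 = 0.2925 mA.
(Check via current divider: I_total = 0.3991 mA; share G_k/ΣG = 0.7329 → same result.)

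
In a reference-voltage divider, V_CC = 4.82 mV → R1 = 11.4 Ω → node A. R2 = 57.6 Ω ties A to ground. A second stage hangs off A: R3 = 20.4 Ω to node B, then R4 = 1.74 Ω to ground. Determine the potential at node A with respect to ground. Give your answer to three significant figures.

V_A ≈ 2.81 mV

Looking into the second stage from A: R3 + R4 = 22.14 Ω appears in parallel with R2.
R2 ‖ (R3+R4) = 15.99 Ω.
So V_A = 4.82 × 0.5838 = 2.814 mV.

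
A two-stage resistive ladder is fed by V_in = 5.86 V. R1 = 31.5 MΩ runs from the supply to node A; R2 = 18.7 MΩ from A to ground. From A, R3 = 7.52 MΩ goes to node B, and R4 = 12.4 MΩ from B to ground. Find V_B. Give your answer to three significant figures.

Node A sees R2 in parallel with the series input of stage 2, R3 + R4 = 19.92 MΩ.
R2 ‖ (R3+R4) = 9.645 MΩ.
First divider: V_A = V_in · 9.645/(31.5 + 9.645) = 1.374 V.
Stage 2 is unloaded, so V_B = V_A · R4/(R3+R4) = 1.374 × 12.4/19.92 = 0.8551 V.

V_B ≈ 0.855 V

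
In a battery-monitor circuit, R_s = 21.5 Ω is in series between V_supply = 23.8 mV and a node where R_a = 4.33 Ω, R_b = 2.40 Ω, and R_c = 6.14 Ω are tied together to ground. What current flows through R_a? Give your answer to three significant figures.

I ≈ 0.298 mA

Combine the parallel branches: R_p = (1/4.33 + 1/2.40 + 1/6.14)⁻¹ = 1.234 Ω.
Node voltage V_A = V_supply · R_p/(R_s + R_p) = 23.8 × 0.05427 = 1.292 mV.
Branch current I = V_A/R_a = 1.292/4.33 = 0.2983 mA.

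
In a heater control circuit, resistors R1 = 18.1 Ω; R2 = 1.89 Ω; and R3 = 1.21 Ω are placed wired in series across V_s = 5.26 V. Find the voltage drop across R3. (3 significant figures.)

V ≈ 0.300 V

Total series resistance ΣR = 18.1 + 1.89 + 1.21 = 21.20 Ω.
By the voltage-divider rule, V = 5.26 × 1.210/21.20 = 0.3002 V.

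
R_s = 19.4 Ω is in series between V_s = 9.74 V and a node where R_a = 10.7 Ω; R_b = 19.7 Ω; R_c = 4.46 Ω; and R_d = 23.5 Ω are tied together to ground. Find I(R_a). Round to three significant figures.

I ≈ 0.101 A

Parallel bank: R_p = 1/(1/10.7 + 1/19.7 + 1/4.46 + 1/23.5) = 2.433 Ω.
V_A by voltage divider: V_A = 9.74 × 2.433/(19.4 + 2.433) = 1.085 V.
I(R_a) = V_A / R_a = 1.085/10.7 = 0.1014 A.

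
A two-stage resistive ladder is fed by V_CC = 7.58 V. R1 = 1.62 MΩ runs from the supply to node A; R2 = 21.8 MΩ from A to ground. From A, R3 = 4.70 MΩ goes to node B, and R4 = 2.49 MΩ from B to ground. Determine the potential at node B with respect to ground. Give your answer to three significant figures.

V_B ≈ 2.02 V

The second stage (R3 + R4 = 7.190 MΩ) loads node A in parallel with R2.
R2 ‖ (R3+R4) = 5.407 MΩ.
So V_A = 7.58 × 0.7695 = 5.832 V.
Then the unloaded second divider: V_B = V_A × R4/(R3+R4) = 5.832 × 0.3463 = 2.020 V.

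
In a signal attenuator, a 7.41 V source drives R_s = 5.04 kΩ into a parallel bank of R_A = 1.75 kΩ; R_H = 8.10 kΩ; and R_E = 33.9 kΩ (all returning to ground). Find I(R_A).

I ≈ 0.910 mA

Combine the parallel branches: R_p = (1/1.75 + 1/8.10 + 1/33.9)⁻¹ = 1.380 kΩ.
V_A = 7.41 × 1.380/6.420 = 1.593 V.
I(R_A) = V_A / R_A = 1.593/1.75 = 0.9104 mA.
(Equivalently: I_total = 1.154 mA, then current-divider fraction G_k/ΣG = 0.7888.)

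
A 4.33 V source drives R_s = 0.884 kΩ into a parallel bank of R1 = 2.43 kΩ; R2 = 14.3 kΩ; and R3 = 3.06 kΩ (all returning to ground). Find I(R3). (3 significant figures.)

Combine the parallel branches: R_p = (1/2.43 + 1/14.3 + 1/3.06)⁻¹ = 1.237 kΩ.
V_A = 4.33 × 1.237/2.121 = 2.526 V.
Branch current I = V_A/R3 = 2.526/3.06 = 0.8253 mA.

I ≈ 0.825 mA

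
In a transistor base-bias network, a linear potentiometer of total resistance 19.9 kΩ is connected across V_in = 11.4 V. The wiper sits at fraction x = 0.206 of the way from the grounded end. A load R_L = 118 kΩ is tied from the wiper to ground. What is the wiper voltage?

V_out ≈ 2.29 V

Split the track: R_lower = x·R_p = 4.099 kΩ, R_upper = (1−x)·R_p = 15.80 kΩ.
R_L loads the lower segment: effective lower R = 3.962 kΩ.
Loaded-divider output: V_out = 11.4 × 0.2005 = 2.285 V.
(Unloaded: V_out = x·V_in = 2.35 V.)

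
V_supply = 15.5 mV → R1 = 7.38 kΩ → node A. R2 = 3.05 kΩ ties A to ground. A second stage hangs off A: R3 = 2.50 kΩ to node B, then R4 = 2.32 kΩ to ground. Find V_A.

The second stage (R3 + R4 = 4.820 kΩ) loads node A in parallel with R2.
Effective lower resistance at A: R2 ‖ 4.820 = 1.868 kΩ.
So V_A = 15.5 × 0.2020 = 3.131 mV.

V_A ≈ 3.13 mV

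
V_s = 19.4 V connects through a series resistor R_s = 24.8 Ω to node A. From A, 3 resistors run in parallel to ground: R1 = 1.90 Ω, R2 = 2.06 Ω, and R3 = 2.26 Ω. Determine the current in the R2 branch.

I ≈ 0.254 A

Equivalent of the parallel group: R_p = 0.6876 Ω.
V_A by voltage divider: V_A = 19.4 × 0.6876/(24.8 + 0.6876) = 0.5234 V.
I(R2) = V_A / R2 = 0.5234/2.06 = 0.2541 A.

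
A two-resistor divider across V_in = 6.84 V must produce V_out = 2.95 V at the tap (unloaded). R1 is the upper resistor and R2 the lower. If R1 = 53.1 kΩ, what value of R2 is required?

V_out/V_in = R2/(R1+R2) = 0.4313.
R2 = R1 · 0.4313/(1 − 0.4313) = 40.27 kΩ.

R2 ≈ 40.3 kΩ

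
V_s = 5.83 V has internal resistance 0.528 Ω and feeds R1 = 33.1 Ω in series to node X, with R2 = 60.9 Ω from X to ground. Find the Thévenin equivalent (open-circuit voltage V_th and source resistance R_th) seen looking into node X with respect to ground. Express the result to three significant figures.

V_th ≈ 3.76 V, R_th ≈ 21.7 Ω

R1' = 0.528 + 33.1 = 33.63 Ω (source resistance + R1).
Open-circuit (no load on X): V_th = V_s · R2/(R1' + R2) = 5.83 × 60.9/(33.63 + 60.9) = 3.756 V.
Zeroing V_s shorts the top of R1' to ground, so R_th = R1' ‖ R2 = 21.66 Ω.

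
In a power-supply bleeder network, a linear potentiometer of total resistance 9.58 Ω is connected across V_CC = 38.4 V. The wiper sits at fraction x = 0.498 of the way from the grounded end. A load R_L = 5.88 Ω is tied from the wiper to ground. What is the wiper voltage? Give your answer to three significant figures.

V_out ≈ 13.6 V

Lower segment x·R_p = 4.771 Ω; upper segment (1−x)·R_p = 4.809 Ω.
(x·R_p) ‖ R_L = 2.634 Ω.
V_out = 38.4 × 2.634/(4.809 + 2.634) = 13.59 V.
(Unloaded: V_out = x·V_CC = 19.1 V.)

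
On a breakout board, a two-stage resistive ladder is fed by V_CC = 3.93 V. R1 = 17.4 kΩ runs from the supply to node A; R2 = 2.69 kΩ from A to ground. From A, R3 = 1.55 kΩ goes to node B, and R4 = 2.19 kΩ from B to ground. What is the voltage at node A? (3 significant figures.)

V_A ≈ 0.324 V

The second stage (R3 + R4 = 3.740 kΩ) loads node A in parallel with R2.
Effective lower resistance at A: R2 ‖ 3.740 = 1.565 kΩ.
So V_A = 3.93 × 0.08250 = 0.3242 V.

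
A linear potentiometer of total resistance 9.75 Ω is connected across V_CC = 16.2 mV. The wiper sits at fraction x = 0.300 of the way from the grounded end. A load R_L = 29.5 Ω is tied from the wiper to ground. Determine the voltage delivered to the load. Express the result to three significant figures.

V_out ≈ 4.54 mV

Lower segment x·R_p = 2.925 Ω; upper segment (1−x)·R_p = 6.825 Ω.
Lower segment in parallel with the load: 2.925 ‖ 29.5 = 2.661 Ω.
Then V_out = V_CC · 2.661/(6.825 + 2.661) = 4.545 mV.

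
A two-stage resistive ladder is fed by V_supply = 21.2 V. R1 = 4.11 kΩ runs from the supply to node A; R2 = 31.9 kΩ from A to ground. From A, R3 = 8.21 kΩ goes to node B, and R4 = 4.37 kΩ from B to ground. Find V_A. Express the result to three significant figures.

The second stage (R3 + R4 = 12.58 kΩ) loads node A in parallel with R2.
Effective lower resistance at A: R2 ‖ 12.58 = 9.022 kΩ.
So V_A = 21.2 × 0.6870 = 14.56 V.

V_A ≈ 14.6 V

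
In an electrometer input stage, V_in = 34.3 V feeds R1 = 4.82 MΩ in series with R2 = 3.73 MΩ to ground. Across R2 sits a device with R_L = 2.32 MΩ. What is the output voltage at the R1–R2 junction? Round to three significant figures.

First combine the lower leg with the load: R2 ‖ R_L = 1.430 MΩ.
Now apply the divider: V_out = 34.3 × 0.2288 = 7.849 V.
(Unloaded it would be 15.0 V; the load pulls it down.)

V_out ≈ 7.85 V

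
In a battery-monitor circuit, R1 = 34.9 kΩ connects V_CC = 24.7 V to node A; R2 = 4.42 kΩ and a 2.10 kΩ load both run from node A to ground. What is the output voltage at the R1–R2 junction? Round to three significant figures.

R2 ‖ R_L = (4.42 × 2.10)/(4.42 + 2.10) = 1.424 kΩ.
Then V_out = V_CC · R2'/(R1 + R2') = 24.7 × 1.424/36.32 = 0.9681 V.
(Unloaded it would be 2.78 V; the load pulls it down.)

V_out ≈ 0.968 V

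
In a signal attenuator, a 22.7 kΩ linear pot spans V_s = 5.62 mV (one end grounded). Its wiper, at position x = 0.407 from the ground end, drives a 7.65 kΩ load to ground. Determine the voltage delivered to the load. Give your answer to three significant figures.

V_out ≈ 1.33 mV

Split the track: R_lower = x·R_p = 9.239 kΩ, R_upper = (1−x)·R_p = 13.46 kΩ.
Lower segment in parallel with the load: 9.239 ‖ 7.65 = 4.185 kΩ.
Loaded-divider output: V_out = 5.62 × 0.2372 = 1.333 mV.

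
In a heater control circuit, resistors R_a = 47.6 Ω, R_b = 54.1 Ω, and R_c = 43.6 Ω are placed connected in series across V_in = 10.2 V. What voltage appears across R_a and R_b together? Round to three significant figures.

V ≈ 7.14 V

Series total: ΣR = 47.6 + 54.1 + 43.6 = 145.3 Ω.
R_{R_a..R_b} = 47.6 + 54.1 = 101.7 Ω.
V = V_in · R/ΣR = 10.2 × 0.6999 = 7.139 V.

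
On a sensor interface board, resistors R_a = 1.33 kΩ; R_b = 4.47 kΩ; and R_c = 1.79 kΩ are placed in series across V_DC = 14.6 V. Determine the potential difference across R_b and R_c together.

Total series resistance ΣR = 1.33 + 4.47 + 1.79 = 7.590 kΩ.
R_{R_b..R_c} = 4.47 + 1.79 = 6.260 kΩ.
Voltage divider: V = V_DC · (6.260 / 7.590) = 14.6 × 0.8248 = 12.04 V.

V ≈ 12.0 V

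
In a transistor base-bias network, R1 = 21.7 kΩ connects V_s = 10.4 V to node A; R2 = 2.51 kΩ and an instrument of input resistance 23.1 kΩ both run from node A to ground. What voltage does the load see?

V_out ≈ 0.983 V

R2 ‖ R_L = (2.51 × 23.1)/(2.51 + 23.1) = 2.264 kΩ.
Voltage divider with the loaded lower leg: V_out = 10.4 × 2.264/(21.7 + 2.264) = 10.4 × 0.09447 = 0.9825 V.
(Unloaded it would be 1.08 V; the load pulls it down.)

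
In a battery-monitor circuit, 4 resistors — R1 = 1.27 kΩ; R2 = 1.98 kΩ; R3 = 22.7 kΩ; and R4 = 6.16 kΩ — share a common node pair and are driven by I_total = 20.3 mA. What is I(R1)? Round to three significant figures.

ΣG = 1/1.27 + 1/1.98 + 1/22.7 + 1/6.16 = 1.499.
By the current-divider rule, I = I_total · G_k/ΣG = 20.3 × 0.5253 = 10.66 mA.

I ≈ 10.7 mA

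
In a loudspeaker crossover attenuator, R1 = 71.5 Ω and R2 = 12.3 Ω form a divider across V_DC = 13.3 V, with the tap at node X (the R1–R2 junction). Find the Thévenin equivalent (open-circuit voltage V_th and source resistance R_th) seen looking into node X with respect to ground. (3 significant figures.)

V_th ≈ 1.95 V, R_th ≈ 10.5 Ω

Open-circuit (no load on X): V_th = V_DC · R2/(R1 + R2) = 13.3 × 12.3/(71.50 + 12.3) = 1.952 V.
With V_DC suppressed (replaced by a short), R_th = R1 ‖ R2 = (71.50 × 12.3)/(71.50 + 12.3) = 10.49 Ω.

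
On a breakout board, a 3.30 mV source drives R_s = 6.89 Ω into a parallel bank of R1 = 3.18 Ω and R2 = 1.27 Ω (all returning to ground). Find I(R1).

Equivalent of the parallel group: R_p = 0.9076 Ω.
V_A by voltage divider: V_A = 3.30 × 0.9076/(6.89 + 0.9076) = 0.3841 mV.
Branch current I = V_A/R1 = 0.3841/3.18 = 0.1208 mA.
(Equivalently: I_total = 0.4232 mA, then current-divider fraction G_k/ΣG = 0.2854.)

I ≈ 0.121 mA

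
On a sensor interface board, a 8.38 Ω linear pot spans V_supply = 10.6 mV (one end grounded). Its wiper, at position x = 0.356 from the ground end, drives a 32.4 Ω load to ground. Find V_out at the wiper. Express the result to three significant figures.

Lower segment x·R_p = 2.983 Ω; upper segment (1−x)·R_p = 5.397 Ω.
R_L loads the lower segment: effective lower R = 2.732 Ω.
Loaded-divider output: V_out = 10.6 × 0.3361 = 3.562 mV.

V_out ≈ 3.56 mV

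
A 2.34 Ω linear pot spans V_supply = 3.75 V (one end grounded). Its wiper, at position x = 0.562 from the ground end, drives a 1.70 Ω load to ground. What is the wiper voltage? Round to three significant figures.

Lower segment x·R_p = 1.315 Ω; upper segment (1−x)·R_p = 1.025 Ω.
R_L loads the lower segment: effective lower R = 0.7415 Ω.
Loaded-divider output: V_out = 3.75 × 0.4198 = 1.574 V.
(Unloaded: V_out = x·V_supply = 2.11 V.)

V_out ≈ 1.57 V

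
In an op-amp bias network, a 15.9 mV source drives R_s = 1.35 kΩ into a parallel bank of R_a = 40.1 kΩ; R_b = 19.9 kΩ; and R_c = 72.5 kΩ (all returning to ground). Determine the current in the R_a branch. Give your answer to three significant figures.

I ≈ 0.354 µA

Combine the parallel branches: R_p = (1/40.1 + 1/19.9 + 1/72.5)⁻¹ = 11.24 kΩ.
V_A by voltage divider: V_A = 15.9 × 11.24/(1.35 + 11.24) = 14.19 mV.
I(R_a) = V_A / R_a = 14.19/40.1 = 0.3540 µA.
(Check via current divider: I_total = 1.263 µA; share G_k/ΣG = 0.2803 → same result.)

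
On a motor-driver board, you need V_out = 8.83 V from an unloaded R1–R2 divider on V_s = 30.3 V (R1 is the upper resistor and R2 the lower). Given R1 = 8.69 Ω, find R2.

R2 ≈ 3.57 Ω

The divider ratio is R2/(R1+R2) = 8.83/30.3 = 0.2914.
So R2 = R1 · V_out/(V_s − V_out) = 8.69 × 8.83/(30.3 − 8.83) = 8.69 × 0.4113 = 3.574 Ω.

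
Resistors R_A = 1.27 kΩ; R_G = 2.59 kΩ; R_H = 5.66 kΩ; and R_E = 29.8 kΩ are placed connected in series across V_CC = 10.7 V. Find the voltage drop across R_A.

V ≈ 0.346 V

ΣR = 1.27 + 2.59 + 5.66 + 29.8 = 39.32 kΩ.
Voltage divider: V = V_CC · (1.270 / 39.32) = 10.7 × 0.03230 = 0.3456 V.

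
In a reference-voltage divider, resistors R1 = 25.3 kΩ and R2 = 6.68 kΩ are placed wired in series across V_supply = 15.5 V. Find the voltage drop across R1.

V ≈ 12.3 V

Total series resistance ΣR = 25.3 + 6.68 = 31.98 kΩ.
By the voltage-divider rule, V = 15.5 × 25.30/31.98 = 12.26 V.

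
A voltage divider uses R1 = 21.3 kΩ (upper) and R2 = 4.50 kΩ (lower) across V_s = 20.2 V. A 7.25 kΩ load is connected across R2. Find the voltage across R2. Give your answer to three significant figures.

V_out ≈ 2.33 V

The load sits in parallel with R2, giving an effective lower resistance R2' = R2·R_L/(R2+R_L) = 2.777 kΩ.
Now apply the divider: V_out = 20.2 × 0.1153 = 2.330 V.
(Unloaded it would be 3.52 V; the load pulls it down.)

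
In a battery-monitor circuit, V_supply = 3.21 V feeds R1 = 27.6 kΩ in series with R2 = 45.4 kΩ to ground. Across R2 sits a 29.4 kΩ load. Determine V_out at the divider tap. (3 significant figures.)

V_out ≈ 1.26 V

R2 ‖ R_L = (45.4 × 29.4)/(45.4 + 29.4) = 17.84 kΩ.
Now apply the divider: V_out = 3.21 × 0.3927 = 1.260 V.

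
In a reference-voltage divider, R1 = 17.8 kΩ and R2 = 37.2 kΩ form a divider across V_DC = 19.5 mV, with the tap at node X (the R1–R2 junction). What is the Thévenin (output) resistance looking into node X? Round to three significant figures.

Zeroing V_DC shorts the top of R1 to ground, so R_th = R1 ‖ R2 = 12.04 kΩ.

R_th ≈ 12.0 kΩ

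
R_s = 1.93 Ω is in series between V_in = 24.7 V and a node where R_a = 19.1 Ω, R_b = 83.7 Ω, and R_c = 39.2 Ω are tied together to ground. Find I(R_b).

I ≈ 0.252 A

Equivalent of the parallel group: R_p = 11.13 Ω.
Node voltage V_A = V_in · R_p/(R_s + R_p) = 24.7 × 0.8523 = 21.05 V.
I(R_b) = V_A / R_b = 21.05/83.7 = 0.2515 A.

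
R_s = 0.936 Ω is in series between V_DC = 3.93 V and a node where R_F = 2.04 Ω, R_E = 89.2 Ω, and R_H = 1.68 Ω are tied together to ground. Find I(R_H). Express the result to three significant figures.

Parallel bank: R_p = 1/(1/2.04 + 1/89.2 + 1/1.68) = 0.9119 Ω.
Node voltage V_A = V_DC · R_p/(R_s + R_p) = 3.93 × 0.4935 = 1.939 V.
I(R_H) = V_A / R_H = 1.939/1.68 = 1.154 A.

I ≈ 1.15 A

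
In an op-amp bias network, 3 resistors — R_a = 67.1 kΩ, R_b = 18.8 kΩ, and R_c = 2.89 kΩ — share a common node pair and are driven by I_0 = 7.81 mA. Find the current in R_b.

Total conductance ΣG = 1/67.1 + 1/18.8 + 1/2.89 = 0.4141 (units of 1/kΩ).
Current divider: I(R_b) = I_0 · G_k/ΣG = 7.81 × (0.05319/0.4141) = 7.81 × 0.1284 = 1.003 mA.

I ≈ 1.00 mA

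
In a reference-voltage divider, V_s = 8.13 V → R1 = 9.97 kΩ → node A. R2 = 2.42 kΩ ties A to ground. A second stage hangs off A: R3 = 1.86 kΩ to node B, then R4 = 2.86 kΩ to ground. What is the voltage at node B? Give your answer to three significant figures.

Looking into the second stage from A: R3 + R4 = 4.720 kΩ appears in parallel with R2.
Effective lower resistance at A: R2 ‖ 4.720 = 1.600 kΩ.
V_A = 8.13 × 1.600/(9.97 + 1.600) = 1.124 V.
Stage 2 is unloaded, so V_B = V_A · R4/(R3+R4) = 1.124 × 2.86/4.720 = 0.6812 V.

V_B ≈ 0.681 V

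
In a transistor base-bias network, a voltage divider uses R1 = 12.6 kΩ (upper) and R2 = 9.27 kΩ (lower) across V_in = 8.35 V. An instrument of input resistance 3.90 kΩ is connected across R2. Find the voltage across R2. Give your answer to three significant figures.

First combine the lower leg with the load: R2 ‖ R_L = 2.745 kΩ.
Now apply the divider: V_out = 8.35 × 0.1789 = 1.494 V.

V_out ≈ 1.49 V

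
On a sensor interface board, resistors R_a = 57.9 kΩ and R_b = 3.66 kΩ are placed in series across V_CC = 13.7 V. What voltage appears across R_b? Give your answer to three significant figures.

Total series resistance ΣR = 57.9 + 3.66 = 61.56 kΩ.
V = V_CC · R/ΣR = 13.7 × 0.05945 = 0.8145 V.

V ≈ 0.815 V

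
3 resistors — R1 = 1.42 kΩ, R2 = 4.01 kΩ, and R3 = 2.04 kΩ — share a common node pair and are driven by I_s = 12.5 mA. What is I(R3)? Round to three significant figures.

I ≈ 4.24 mA

Conductances: ΣG = 1/1.42 + 1/4.01 + 1/2.04 = 1.444 (1/kΩ).
Current divider: I(R3) = I_s · G_k/ΣG = 12.5 × (0.4902/1.444) = 12.5 × 0.3395 = 4.244 mA.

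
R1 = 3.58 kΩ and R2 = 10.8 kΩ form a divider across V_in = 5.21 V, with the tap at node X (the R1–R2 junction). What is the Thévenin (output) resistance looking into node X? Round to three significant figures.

R_th ≈ 2.69 kΩ

Zeroing V_in shorts the top of R1 to ground, so R_th = R1 ‖ R2 = 2.689 kΩ.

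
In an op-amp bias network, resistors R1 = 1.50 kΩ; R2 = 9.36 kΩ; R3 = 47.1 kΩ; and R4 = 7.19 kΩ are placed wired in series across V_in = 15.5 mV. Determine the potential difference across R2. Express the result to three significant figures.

V ≈ 2.23 mV

Series total: ΣR = 1.50 + 9.36 + 47.1 + 7.19 = 65.15 kΩ.
By the voltage-divider rule, V = 15.5 × 9.360/65.15 = 2.227 mV.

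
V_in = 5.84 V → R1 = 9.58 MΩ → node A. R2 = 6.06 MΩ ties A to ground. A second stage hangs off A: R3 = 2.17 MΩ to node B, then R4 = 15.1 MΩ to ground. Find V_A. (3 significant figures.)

Node A sees R2 in parallel with the series input of stage 2, R3 + R4 = 17.27 MΩ.
R2 ‖ (R3+R4) = 4.486 MΩ.
So V_A = 5.84 × 0.3189 = 1.862 V.

V_A ≈ 1.86 V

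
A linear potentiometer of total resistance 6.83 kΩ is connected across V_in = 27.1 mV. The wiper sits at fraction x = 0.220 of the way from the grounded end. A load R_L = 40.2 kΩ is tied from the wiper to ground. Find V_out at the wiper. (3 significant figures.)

Split the track: R_lower = x·R_p = 1.503 kΩ, R_upper = (1−x)·R_p = 5.327 kΩ.
Lower segment in parallel with the load: 1.503 ‖ 40.2 = 1.448 kΩ.
Then V_out = V_in · 1.448/(5.327 + 1.448) = 5.793 mV.

V_out ≈ 5.79 mV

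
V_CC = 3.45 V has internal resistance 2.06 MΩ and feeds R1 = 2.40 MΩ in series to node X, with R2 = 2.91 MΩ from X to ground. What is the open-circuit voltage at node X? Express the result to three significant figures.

V_th ≈ 1.36 V

R1' = 2.06 + 2.40 = 4.460 MΩ (source resistance + R1).
Open-circuit (no load on X): V_th = V_CC · R2/(R1' + R2) = 3.45 × 2.91/(4.460 + 2.91) = 1.362 V.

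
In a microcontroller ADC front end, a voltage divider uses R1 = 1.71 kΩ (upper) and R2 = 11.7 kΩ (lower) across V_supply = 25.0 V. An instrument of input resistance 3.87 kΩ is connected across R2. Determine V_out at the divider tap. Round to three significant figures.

V_out ≈ 15.7 V

First combine the lower leg with the load: R2 ‖ R_L = 2.908 kΩ.
Voltage divider with the loaded lower leg: V_out = 25.0 × 2.908/(1.71 + 2.908) = 25.0 × 0.6297 = 15.74 V.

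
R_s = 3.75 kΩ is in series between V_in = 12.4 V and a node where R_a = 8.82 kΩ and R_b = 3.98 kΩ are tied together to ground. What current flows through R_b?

I ≈ 1.32 mA

Parallel bank: R_p = 1/(1/8.82 + 1/3.98) = 2.742 kΩ.
V_A by voltage divider: V_A = 12.4 × 2.742/(3.75 + 2.742) = 5.238 V.
Branch current I = V_A/R_b = 5.238/3.98 = 1.316 mA.
(Check via current divider: I_total = 1.910 mA; share G_k/ΣG = 0.6891 → same result.)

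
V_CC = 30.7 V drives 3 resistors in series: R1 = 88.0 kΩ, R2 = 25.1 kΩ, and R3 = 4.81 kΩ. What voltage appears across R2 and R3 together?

ΣR = 88.0 + 25.1 + 4.81 = 117.9 kΩ.
R_{R2..R3} = 25.1 + 4.81 = 29.91 kΩ.
Voltage divider: V = V_CC · (29.91 / 117.9) = 30.7 × 0.2537 = 7.788 V.

V ≈ 7.79 V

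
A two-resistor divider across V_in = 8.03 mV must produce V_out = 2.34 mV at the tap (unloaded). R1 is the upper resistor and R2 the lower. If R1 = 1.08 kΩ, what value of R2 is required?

R2 ≈ 0.444 kΩ

The divider ratio is R2/(R1+R2) = 2.34/8.03 = 0.2914.
Rearranging, R2 = R1·k/(1−k) = 1.08 × 0.4112 = 0.4441 kΩ.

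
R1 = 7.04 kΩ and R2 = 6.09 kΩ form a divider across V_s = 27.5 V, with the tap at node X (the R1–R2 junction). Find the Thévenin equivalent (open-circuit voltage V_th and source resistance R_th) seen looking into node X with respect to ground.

V_th ≈ 12.8 V, R_th ≈ 3.27 kΩ

Open-circuit (no load on X): V_th = V_s · R2/(R1 + R2) = 27.5 × 6.09/(7.040 + 6.09) = 12.76 V.
Zeroing V_s shorts the top of R1 to ground, so R_th = R1 ‖ R2 = 3.265 kΩ.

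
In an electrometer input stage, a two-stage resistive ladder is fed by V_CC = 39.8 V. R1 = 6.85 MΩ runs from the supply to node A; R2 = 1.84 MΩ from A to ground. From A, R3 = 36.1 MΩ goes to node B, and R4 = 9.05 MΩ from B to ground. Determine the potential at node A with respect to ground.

Node A sees R2 in parallel with the series input of stage 2, R3 + R4 = 45.15 MΩ.
Effective lower resistance at A: R2 ‖ 45.15 = 1.768 MΩ.
First divider: V_A = V_CC · 1.768/(6.85 + 1.768) = 8.165 V.

V_A ≈ 8.16 V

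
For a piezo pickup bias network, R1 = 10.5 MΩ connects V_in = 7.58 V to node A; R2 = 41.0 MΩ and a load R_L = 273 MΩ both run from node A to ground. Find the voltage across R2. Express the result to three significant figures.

First combine the lower leg with the load: R2 ‖ R_L = 35.65 MΩ.
Then V_out = V_in · R2'/(R1 + R2') = 7.58 × 35.65/46.15 = 5.855 V.
(Unloaded it would be 6.03 V; the load pulls it down.)

V_out ≈ 5.86 V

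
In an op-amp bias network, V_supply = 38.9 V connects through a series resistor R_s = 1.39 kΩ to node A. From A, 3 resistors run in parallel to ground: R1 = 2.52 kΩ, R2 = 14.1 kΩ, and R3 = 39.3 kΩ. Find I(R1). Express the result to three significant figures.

Combine the parallel branches: R_p = (1/2.52 + 1/14.1 + 1/39.3)⁻¹ = 2.028 kΩ.
V_A by voltage divider: V_A = 38.9 × 2.028/(1.39 + 2.028) = 23.08 V.
I(R1) = V_A / R1 = 23.08/2.52 = 9.158 mA.

I ≈ 9.16 mA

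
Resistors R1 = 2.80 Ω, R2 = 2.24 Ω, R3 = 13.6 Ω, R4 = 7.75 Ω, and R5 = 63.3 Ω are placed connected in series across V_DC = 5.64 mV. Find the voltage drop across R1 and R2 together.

V ≈ 0.317 mV

Series total: ΣR = 2.80 + 2.24 + 13.6 + 7.75 + 63.3 = 89.69 Ω.
R_{R1..R2} = 2.80 + 2.24 = 5.040 Ω.
V = V_DC · R/ΣR = 5.64 × 0.05619 = 0.3169 mV.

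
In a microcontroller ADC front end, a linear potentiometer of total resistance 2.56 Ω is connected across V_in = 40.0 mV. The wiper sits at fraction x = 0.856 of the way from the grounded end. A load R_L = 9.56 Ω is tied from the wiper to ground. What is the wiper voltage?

V_out ≈ 33.1 mV

Split the track: R_lower = x·R_p = 2.191 Ω, R_upper = (1−x)·R_p = 0.3686 Ω.
Lower segment in parallel with the load: 2.191 ‖ 9.56 = 1.783 Ω.
Loaded-divider output: V_out = 40.0 × 0.8286 = 33.15 mV.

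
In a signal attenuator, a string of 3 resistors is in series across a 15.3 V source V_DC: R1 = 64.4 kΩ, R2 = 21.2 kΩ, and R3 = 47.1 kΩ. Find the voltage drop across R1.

V ≈ 7.43 V

ΣR = 64.4 + 21.2 + 47.1 = 132.7 kΩ.
By the voltage-divider rule, V = 15.3 × 64.40/132.7 = 7.425 V.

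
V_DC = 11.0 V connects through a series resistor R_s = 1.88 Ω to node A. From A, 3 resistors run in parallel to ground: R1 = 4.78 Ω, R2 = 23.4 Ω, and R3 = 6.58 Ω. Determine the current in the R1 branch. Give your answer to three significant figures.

Combine the parallel branches: R_p = (1/4.78 + 1/23.4 + 1/6.58)⁻¹ = 2.476 Ω.
V_A by voltage divider: V_A = 11.0 × 2.476/(1.88 + 2.476) = 6.252 V.
Branch current I = V_A/R1 = 6.252/4.78 = 1.308 A.

I ≈ 1.31 A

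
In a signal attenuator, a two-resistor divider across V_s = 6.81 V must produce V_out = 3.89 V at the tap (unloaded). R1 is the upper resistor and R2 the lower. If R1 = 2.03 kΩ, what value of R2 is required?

Required fraction k = V_out/V_s = 0.5712.
Rearranging, R2 = R1·k/(1−k) = 2.03 × 1.332 = 2.704 kΩ.

R2 ≈ 2.70 kΩ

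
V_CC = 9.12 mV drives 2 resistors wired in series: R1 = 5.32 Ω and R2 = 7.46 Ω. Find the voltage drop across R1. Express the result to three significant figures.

V ≈ 3.80 mV

Series total: ΣR = 5.32 + 7.46 = 12.78 Ω.
By the voltage-divider rule, V = 9.12 × 5.320/12.78 = 3.796 mV.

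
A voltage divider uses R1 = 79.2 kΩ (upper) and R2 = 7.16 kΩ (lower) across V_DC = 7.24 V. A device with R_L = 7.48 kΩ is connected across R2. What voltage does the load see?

First combine the lower leg with the load: R2 ‖ R_L = 3.658 kΩ.
Now apply the divider: V_out = 7.24 × 0.04415 = 0.3197 V.
(Unloaded it would be 0.600 V; the load pulls it down.)

V_out ≈ 0.320 V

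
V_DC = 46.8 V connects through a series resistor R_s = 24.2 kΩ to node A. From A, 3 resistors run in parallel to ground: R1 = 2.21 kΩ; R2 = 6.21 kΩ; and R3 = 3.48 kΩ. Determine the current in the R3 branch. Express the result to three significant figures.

Combine the parallel branches: R_p = (1/2.21 + 1/6.21 + 1/3.48)⁻¹ = 1.110 kΩ.
V_A by voltage divider: V_A = 46.8 × 1.110/(24.2 + 1.110) = 2.053 V.
I(R3) = V_A / R3 = 2.053/3.48 = 0.5898 mA.

I ≈ 0.590 mA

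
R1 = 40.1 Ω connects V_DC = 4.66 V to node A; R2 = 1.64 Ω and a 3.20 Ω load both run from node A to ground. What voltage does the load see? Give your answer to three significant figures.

V_out ≈ 0.123 V

The load sits in parallel with R2, giving an effective lower resistance R2' = R2·R_L/(R2+R_L) = 1.084 Ω.
Now apply the divider: V_out = 4.66 × 0.02633 = 0.1227 V.
(Unloaded it would be 0.183 V; the load pulls it down.)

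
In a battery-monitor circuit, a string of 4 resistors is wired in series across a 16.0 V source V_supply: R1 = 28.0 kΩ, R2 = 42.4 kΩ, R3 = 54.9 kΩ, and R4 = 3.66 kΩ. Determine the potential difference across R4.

Series total: ΣR = 28.0 + 42.4 + 54.9 + 3.66 = 129.0 kΩ.
Voltage divider: V = V_supply · (3.660 / 129.0) = 16.0 × 0.02838 = 0.4541 V.

V ≈ 0.454 V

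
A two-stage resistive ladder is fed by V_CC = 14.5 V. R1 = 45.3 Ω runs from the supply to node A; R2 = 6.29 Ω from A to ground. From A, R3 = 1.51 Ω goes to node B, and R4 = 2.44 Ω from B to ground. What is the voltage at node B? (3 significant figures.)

V_B ≈ 0.455 V

The second stage (R3 + R4 = 3.950 Ω) loads node A in parallel with R2.
R2 ‖ (R3+R4) = 2.426 Ω.
V_A = 14.5 × 2.426/(45.3 + 2.426) = 0.7372 V.
Then the unloaded second divider: V_B = V_A × R4/(R3+R4) = 0.7372 × 0.6177 = 0.4554 V.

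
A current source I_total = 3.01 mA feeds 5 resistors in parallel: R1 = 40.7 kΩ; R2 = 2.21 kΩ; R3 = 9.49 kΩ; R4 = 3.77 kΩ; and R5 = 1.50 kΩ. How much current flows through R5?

Total conductance ΣG = 1/40.7 + 1/2.21 + 1/9.49 + 1/3.77 + 1/1.50 = 1.514 (units of 1/kΩ).
R5 takes the fraction G_k/ΣG = 0.6667/1.514 = 0.4402, so I = 3.01 × 0.4402 = 1.325 mA.

I ≈ 1.33 mA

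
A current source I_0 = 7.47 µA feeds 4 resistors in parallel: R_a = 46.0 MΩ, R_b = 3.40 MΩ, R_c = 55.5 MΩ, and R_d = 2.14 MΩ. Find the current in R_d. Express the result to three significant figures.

ΣG = 1/46.0 + 1/3.40 + 1/55.5 + 1/2.14 = 0.8012.
Current divider: I(R_d) = I_0 · G_k/ΣG = 7.47 × (0.4673/0.8012) = 7.47 × 0.5833 = 4.357 µA.

I ≈ 4.36 µA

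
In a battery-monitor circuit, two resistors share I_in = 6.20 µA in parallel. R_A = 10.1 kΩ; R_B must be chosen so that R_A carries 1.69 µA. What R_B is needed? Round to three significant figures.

R_B ≈ 3.78 kΩ

The fraction through R_A equals R_B/(R_A+R_B).
With f = 0.2726, R_B = R_A · f/(1−f) = 10.1 × 0.3747 = 3.785 kΩ.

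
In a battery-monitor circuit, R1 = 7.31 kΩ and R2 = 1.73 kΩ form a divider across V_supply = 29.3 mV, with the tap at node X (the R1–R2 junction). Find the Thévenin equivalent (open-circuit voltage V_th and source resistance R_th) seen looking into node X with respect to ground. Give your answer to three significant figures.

Open-circuit (no load on X): V_th = V_supply · R2/(R1 + R2) = 29.3 × 1.73/(7.310 + 1.73) = 5.607 mV.
Zeroing V_supply shorts the top of R1 to ground, so R_th = R1 ‖ R2 = 1.399 kΩ.

V_th ≈ 5.61 mV, R_th ≈ 1.40 kΩ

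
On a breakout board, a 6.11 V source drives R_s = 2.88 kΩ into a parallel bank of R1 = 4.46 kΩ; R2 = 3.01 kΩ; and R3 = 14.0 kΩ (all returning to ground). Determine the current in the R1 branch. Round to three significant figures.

Parallel bank: R_p = 1/(1/4.46 + 1/3.01 + 1/14.0) = 1.593 kΩ.
V_A by voltage divider: V_A = 6.11 × 1.593/(2.88 + 1.593) = 2.176 V.
Branch current I = V_A/R1 = 2.176/4.46 = 0.4878 mA.
(Equivalently: I_total = 1.366 mA, then current-divider fraction G_k/ΣG = 0.3571.)

I ≈ 0.488 mA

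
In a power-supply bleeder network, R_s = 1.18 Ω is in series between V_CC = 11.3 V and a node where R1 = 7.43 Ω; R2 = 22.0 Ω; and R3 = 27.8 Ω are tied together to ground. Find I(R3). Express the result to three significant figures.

I ≈ 0.324 A

Equivalent of the parallel group: R_p = 4.629 Ω.
Node voltage V_A = V_CC · R_p/(R_s + R_p) = 11.3 × 0.7969 = 9.005 V.
I(R3) = V_A / R3 = 9.005/27.8 = 0.3239 A.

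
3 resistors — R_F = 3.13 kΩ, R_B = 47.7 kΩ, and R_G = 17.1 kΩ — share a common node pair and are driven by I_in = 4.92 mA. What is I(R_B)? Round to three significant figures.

I ≈ 0.259 mA

ΣG = 1/3.13 + 1/47.7 + 1/17.1 = 0.3989.
R_B takes the fraction G_k/ΣG = 0.02096/0.3989 = 0.05255, so I = 4.92 × 0.05255 = 0.2586 mA.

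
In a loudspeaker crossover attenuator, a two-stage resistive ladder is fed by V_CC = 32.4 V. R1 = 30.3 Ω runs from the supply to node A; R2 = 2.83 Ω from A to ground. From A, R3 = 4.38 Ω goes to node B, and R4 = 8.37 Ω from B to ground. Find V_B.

V_B ≈ 1.51 V

Node A sees R2 in parallel with the series input of stage 2, R3 + R4 = 12.75 Ω.
Effective lower resistance at A: R2 ‖ 12.75 = 2.316 Ω.
V_A = 32.4 × 2.316/(30.3 + 2.316) = 2.301 V.
Stage 2 is unloaded, so V_B = V_A · R4/(R3+R4) = 2.301 × 8.37/12.75 = 1.510 V.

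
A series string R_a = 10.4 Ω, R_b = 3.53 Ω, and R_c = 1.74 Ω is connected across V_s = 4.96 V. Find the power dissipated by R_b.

Series current I = V_s/ΣR = 4.96/15.67 = 0.3165 A.
P = I²R = 0.1002 × 3.53 = 0.3537 W.

P ≈ 0.354 W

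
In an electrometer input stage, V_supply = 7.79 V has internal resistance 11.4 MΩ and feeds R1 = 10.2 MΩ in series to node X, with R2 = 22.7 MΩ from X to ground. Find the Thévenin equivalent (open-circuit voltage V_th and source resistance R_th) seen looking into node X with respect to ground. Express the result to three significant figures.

V_th ≈ 3.99 V, R_th ≈ 11.1 MΩ

R1' = 11.4 + 10.2 = 21.60 MΩ (source resistance + R1).
V_th is the unloaded tap voltage: V_supply · R2/(R1'+R2) = 7.79 × 0.5124 = 3.992 V.
With V_supply suppressed (replaced by a short), R_th = R1' ‖ R2 = (21.60 × 22.7)/(21.60 + 22.7) = 11.07 MΩ.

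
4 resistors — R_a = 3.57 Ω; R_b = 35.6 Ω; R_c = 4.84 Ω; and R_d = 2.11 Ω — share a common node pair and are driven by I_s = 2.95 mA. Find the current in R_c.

Total conductance ΣG = 1/3.57 + 1/35.6 + 1/4.84 + 1/2.11 = 0.9887 (units of 1/Ω).
Current divider: I(R_c) = I_s · G_k/ΣG = 2.95 × (0.2066/0.9887) = 2.95 × 0.2090 = 0.6164 mA.

I ≈ 0.616 mA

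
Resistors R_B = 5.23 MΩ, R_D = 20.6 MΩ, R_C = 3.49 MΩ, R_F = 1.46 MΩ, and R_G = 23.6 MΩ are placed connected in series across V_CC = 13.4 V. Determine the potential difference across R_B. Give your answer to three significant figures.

ΣR = 5.23 + 20.6 + 3.49 + 1.46 + 23.6 = 54.38 MΩ.
V = V_CC · R/ΣR = 13.4 × 0.09618 = 1.289 V.

V ≈ 1.29 V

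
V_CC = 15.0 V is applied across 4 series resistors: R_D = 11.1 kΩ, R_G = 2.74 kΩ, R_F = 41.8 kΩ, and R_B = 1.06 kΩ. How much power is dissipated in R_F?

The common current is I = 15.0/56.70 = 0.2646 mA.
P = I²R = 0.06999 × 41.8 = 2.925 mW.

P ≈ 2.93 mW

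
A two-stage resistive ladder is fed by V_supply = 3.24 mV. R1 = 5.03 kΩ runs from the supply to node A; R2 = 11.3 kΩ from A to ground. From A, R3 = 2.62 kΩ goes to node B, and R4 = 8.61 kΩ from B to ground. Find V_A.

V_A ≈ 1.71 mV

The second stage (R3 + R4 = 11.23 kΩ) loads node A in parallel with R2.
Effective lower resistance at A: R2 ‖ 11.23 = 5.632 kΩ.
V_A = 3.24 × 5.632/(5.03 + 5.632) = 1.712 mV.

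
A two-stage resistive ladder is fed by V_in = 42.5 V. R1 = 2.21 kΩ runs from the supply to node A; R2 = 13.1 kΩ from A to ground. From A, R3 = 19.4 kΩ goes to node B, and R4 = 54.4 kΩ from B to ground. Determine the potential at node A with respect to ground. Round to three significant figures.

V_A ≈ 35.5 V

Looking into the second stage from A: R3 + R4 = 73.80 kΩ appears in parallel with R2.
R2 ‖ (R3+R4) = 11.13 kΩ.
V_A = 42.5 × 11.13/(2.21 + 11.13) = 35.46 V.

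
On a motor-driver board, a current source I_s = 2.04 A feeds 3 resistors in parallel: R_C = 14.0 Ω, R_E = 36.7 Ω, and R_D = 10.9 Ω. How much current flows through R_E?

Total conductance ΣG = 1/14.0 + 1/36.7 + 1/10.9 = 0.1904 (units of 1/Ω).
Current divider: I(R_E) = I_s · G_k/ΣG = 2.04 × (0.02725/0.1904) = 2.04 × 0.1431 = 0.2919 A.

I ≈ 0.292 A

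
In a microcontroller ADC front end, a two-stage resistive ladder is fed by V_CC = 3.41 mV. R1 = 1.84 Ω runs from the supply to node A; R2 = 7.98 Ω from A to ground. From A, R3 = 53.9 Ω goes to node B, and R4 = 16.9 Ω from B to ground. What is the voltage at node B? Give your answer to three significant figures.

V_B ≈ 0.648 mV

Node A sees R2 in parallel with the series input of stage 2, R3 + R4 = 70.80 Ω.
Effective lower resistance at A: R2 ‖ 70.80 = 7.172 Ω.
First divider: V_A = V_CC · 7.172/(1.84 + 7.172) = 2.714 mV.
Then the unloaded second divider: V_B = V_A × R4/(R3+R4) = 2.714 × 0.2387 = 0.6478 mV.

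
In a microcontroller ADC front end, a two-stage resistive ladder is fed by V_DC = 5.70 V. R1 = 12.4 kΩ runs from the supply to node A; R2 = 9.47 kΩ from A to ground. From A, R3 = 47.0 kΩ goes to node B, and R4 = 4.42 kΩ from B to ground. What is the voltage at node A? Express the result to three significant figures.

Node A sees R2 in parallel with the series input of stage 2, R3 + R4 = 51.42 kΩ.
R2 ‖ (R3+R4) = 7.997 kΩ.
So V_A = 5.70 × 0.3921 = 2.235 V.

V_A ≈ 2.23 V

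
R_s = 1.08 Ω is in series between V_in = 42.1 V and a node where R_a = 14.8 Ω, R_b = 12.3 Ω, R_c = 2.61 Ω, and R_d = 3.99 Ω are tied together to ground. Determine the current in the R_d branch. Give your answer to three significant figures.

Equivalent of the parallel group: R_p = 1.278 Ω.
Node voltage V_A = V_in · R_p/(R_s + R_p) = 42.1 × 0.5419 = 22.82 V.
Branch current I = V_A/R_d = 22.82/3.99 = 5.718 A.

I ≈ 5.72 A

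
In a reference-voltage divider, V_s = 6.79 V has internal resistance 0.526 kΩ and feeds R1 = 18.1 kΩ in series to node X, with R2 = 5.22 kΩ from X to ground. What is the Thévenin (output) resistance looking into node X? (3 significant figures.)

R_th ≈ 4.08 kΩ

R1' = 0.526 + 18.1 = 18.63 kΩ (source resistance + R1).
Looking into X with the source shorted: R_th = R1'·R2/(R1'+R2) = 18.63 × 5.22/23.85 = 4.077 kΩ.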